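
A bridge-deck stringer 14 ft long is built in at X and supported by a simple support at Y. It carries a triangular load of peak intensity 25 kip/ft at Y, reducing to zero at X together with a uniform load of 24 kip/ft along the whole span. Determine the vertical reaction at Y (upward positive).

Remove the prop at Y; the released (primary) structure is a cantilever built in at X.
Downward deflection at the released point Y due to the loads:
  triangular load, peak 25 at the free end: 11w₀L⁴/(120EI) = 88037/EI
  UDL 24: wL⁴/(8EI) = 115248/EI
  δ_0 = 203285/EI
Flexibility coefficient — unit upward force at Y: δ_{YY} = L³/(3EI) = 914.7/EI.
The prop prevents deflection at Y: R_Y = δ_0/δ_{YY} = 203285/914.7 = 222.2 kip.

R_Y = 222.2 kip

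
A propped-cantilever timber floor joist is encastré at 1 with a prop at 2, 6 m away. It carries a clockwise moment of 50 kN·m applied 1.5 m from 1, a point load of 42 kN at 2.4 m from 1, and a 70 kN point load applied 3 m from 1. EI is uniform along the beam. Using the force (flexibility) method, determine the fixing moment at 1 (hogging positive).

Remove the prop at 2; the released (primary) structure is a cantilever built in at 1.
Downward deflection at the released point 2 due to the loads:
  clockwise couple 50 at a = 1.5: M₀a(2L − a)/(2EI) = 393.8/EI
  point load 42 at a = 2.4: Pa²(3L − a)/(6EI) = 629/EI
  point load 70 at a = 3: Pa²(3L − a)/(6EI) = 1575/EI
  δ_0 = 2598/EI
Tip deflection under a unit load at 2: L³/(3EI) = 72/EI.
Compatibility at 2: δ_0 − R_2·δ_{22} = 0, so R_2 = 2598/72 = 36.08 kN.
Moment equilibrium about 1: M_1 = Σ(load moments about 1) − R_2·L = 360.8 − 36.08×6 = 144.3 kN·m.

M_1 = 144.3 kN·m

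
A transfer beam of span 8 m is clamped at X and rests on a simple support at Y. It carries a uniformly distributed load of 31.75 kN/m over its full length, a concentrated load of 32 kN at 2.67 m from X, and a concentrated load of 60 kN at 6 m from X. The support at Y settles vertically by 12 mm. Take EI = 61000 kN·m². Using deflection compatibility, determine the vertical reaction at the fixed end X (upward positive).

Take the reaction at Y as the redundant and release it; the primary structure is a cantilever fixed at X.
Primary-structure tip deflection at Y by superposition:
  UDL 31.75: wL⁴/(8EI) = 16256/EI
  point load 32 at a = 2.67: Pa²(3L − a)/(6EI) = 811/EI
  point load 60 at a = 6: Pa²(3L − a)/(6EI) = 6480/EI
  δ_0 = 23547/EI
Tip deflection under a unit load at Y: L³/(3EI) = 170.7/EI.
With EI = 61000 kN·m²: δ_0 = 0.38602 m and δ_{YY} = 0.002798 m/kN.
Compatibility — the beam at Y must follow the support down by 0.012 m: δ_0 − R_Y·δ_{YY} = 0.012, so R_Y = (0.38602 − 0.012)/0.002798 = 133.7 kN.
Vertical equilibrium: R_X = ΣP − R_Y = 346 − 133.7 = 212.3 kN.

R_X = 212.3 kN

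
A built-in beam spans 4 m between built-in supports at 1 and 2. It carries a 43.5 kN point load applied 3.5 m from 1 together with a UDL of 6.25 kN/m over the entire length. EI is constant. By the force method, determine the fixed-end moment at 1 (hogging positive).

M_1 = 10.71 kN·m

Release both end moments; the primary structure is a simply-supported span 12 with redundants M_1 and M_2.
Simple-span end rotations at 1 and 2 under the given loads:
  at 1: point load 43.5 at a = 3.5: Pab(L + b)/(6LEI) = 14.27/EI
  at 2: point load 43.5 at a = 3.5: Pab(L + a)/(6LEI) = 23.79/EI
  at 1: UDL 6.25: wL³/(24EI) = 16.67/EI
  at 2: UDL 6.25: wL³/(24EI) = 16.67/EI
  θ_10 = 30.94/EI,  θ_20 = 40.46/EI
Flexibility coefficients: a unit moment at one end gives L/(3EI) there and L/(6EI) at the far end, so f₁₁ = f₂₂ = 1.333/EI and f₁₂ = f₂₁ = 0.6667/EI.
Compatibility — zero rotation at each built-in end:
  1.333 M_1 + 0.6667 M_2 = 30.94
  0.6667 M_1 + 1.333 M_2 = 40.46
Solving the pair gives M_1 = 10.71 kN·m and M_2 = 24.99 kN·m (hogging).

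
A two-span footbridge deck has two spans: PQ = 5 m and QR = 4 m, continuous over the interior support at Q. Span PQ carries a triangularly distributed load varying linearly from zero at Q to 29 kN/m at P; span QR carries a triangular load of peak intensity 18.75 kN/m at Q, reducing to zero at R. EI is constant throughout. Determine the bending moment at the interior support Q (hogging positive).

Release continuity at Q by inserting a hinge; the redundant is the internal moment M_Q. The primary structure is two simply-supported spans PQ and QR.
Rotations at Q on the released spans (each span's end-slope, ×1/EI):
  span PQ: triangular load, peak 29: 7w₀L³/(360EI) = 70.49/EI
  span QR: triangular load, peak 18.75: w₀L³/(45EI) = 26.67/EI
  relative rotation θ_0 = (70.49 + 26.67)/EI = 97.15/EI
A unit hogging moment at Q produces rotation L₁/(3EI) + L₂/(3EI) = 3/EI.
Compatibility: M_Q·(L₁+L₂)/(3EI) = θ_0, giving M_Q = 32.38 kN·m (hogging).

M_Q = 32.38 kN·m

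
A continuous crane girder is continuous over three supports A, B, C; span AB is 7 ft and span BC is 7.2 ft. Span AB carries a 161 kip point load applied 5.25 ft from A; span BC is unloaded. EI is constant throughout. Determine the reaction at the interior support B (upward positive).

R_B = 146.4 kip

Insert a hinge at B; M_B is the redundant, and each span becomes simply supported.
Discontinuity in slope at B on the released structure — sum the simple-span end rotations:
  span AB: point load 161 at a = 5.25: Pab(L + a)/(6LEI) = 431.4/EI
  relative rotation θ_0 = (431.4 + 0)/EI = 431.4/EI
A unit hogging moment at B produces rotation L₁/(3EI) + L₂/(3EI) = 4.733/EI.
Slope continuity at B: θ_0 = M_B·4.733/EI, so M_B = 431.4/4.733 = 91.15 kip·ft (hogging).
Span AB, ΣM about A with M_B applied at B: R_B^{AB}·7 = 845.2 + 91.15, so R_B^{AB} = 133.8 kip and R_A = 161 − 133.8 = 27.23 kip.
Span BC, ΣM about C: R_B^{BC}·7.2 = 0 + 91.15, so R_B^{BC} = 12.66 kip and R_C = 0 − 12.66 = -12.66 kip.
R_B = 133.8 + 12.66 = 146.4 kip.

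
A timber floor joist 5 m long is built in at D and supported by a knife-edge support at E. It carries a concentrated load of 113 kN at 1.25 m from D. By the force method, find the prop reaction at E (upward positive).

Remove the prop at E; the released (primary) structure is a cantilever built in at D.
Deflection at E on the released cantilever, summing each load's contribution:
  point load 113 at a = 1.25: Pa²(3L − a)/(6EI) = 404.6/EI
Flexibility coefficient — unit upward force at E: δ_{EE} = L³/(3EI) = 41.67/EI.
Compatibility at E: δ_0 − R_E·δ_{EE} = 0, so R_E = 404.6/41.67 = 9.711 kN.

R_E = 9.711 kN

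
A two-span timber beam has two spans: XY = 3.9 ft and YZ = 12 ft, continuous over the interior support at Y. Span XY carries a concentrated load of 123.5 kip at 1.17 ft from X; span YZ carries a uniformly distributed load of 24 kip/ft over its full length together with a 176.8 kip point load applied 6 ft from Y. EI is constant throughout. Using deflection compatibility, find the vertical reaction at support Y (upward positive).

Take M_Y as the redundant. Released structure: two simple spans XY and YZ with a hinge at Y.
Rotations at Y on the released spans (each span's end-slope, ×1/EI):
  span XY: point load 123.5 at a = 1.17: Pab(L + a)/(6LEI) = 85.47/EI
  span YZ: UDL 24: wL³/(24EI) = 1728/EI
  span YZ: point load 176.8 at a = 6: Pab(L + b)/(6LEI) = 1591/EI
  relative rotation θ_0 = (85.47 + 3319)/EI = 3405/EI
A unit hogging moment at Y produces rotation L₁/(3EI) + L₂/(3EI) = 5.3/EI.
Compatibility: M_Y·(L₁+L₂)/(3EI) = θ_0, giving M_Y = 642.4 kip·ft (hogging).
Span XY, ΣM about X with M_Y applied at Y: R_Y^{XY}·3.9 = 144.5 + 642.4, so R_Y^{XY} = 201.8 kip and R_X = 123.5 − 201.8 = -78.27 kip.
Span YZ, ΣM about Z: R_Y^{YZ}·12 = 2789 + 642.4, so R_Y^{YZ} = 285.9 kip and R_Z = 464.8 − 285.9 = 178.9 kip.
R_Y = 201.8 + 285.9 = 487.7 kip.

R_Y = 487.7 kip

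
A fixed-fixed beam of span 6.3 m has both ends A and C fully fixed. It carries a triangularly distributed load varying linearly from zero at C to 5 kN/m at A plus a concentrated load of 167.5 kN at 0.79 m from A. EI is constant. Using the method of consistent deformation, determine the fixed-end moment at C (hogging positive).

M_C = 21.13 kN·m

Release both end moments; the primary structure is a simply-supported span AC with redundants M_A and M_C.
End rotations of the released simple span under the applied load (×1/EI):
  at A: triangular load, peak 5: w₀L³/(45EI) = 27.78/EI
  at C: triangular load, peak 5: 7w₀L³/(360EI) = 24.31/EI
  at A: point load 167.5 at a = 0.79: Pab(L + b)/(6LEI) = 227.8/EI
  at C: point load 167.5 at a = 0.79: Pab(L + a)/(6LEI) = 136.8/EI
  θ_A0 = 255.6/EI,  θ_C0 = 161.1/EI
Flexibility coefficients: a unit moment at one end gives L/(3EI) there and L/(6EI) at the far end, so f₁₁ = f₂₂ = 2.1/EI and f₁₂ = f₂₁ = 1.05/EI.
Compatibility — zero rotation at each built-in end:
  2.1 M_A + 1.05 M_C = 255.6
  1.05 M_A + 2.1 M_C = 161.1
Solving the pair gives M_A = 111.1 kN·m and M_C = 21.13 kN·m (hogging).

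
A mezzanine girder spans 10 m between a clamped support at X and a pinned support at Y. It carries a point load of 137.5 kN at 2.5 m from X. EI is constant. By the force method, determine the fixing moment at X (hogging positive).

Remove the prop at Y; the released (primary) structure is a cantilever built in at X.
Deflection at Y on the released cantilever, summing each load's contribution:
  point load 137.5 at a = 2.5: Pa²(3L − a)/(6EI) = 3939/EI
Tip deflection under a unit load at Y: L³/(3EI) = 333.3/EI.
Compatibility at Y: δ_0 − R_Y·δ_{YY} = 0, so R_Y = 3939/333.3 = 11.82 kN.
Moment equilibrium about X: M_X = Σ(load moments about X) − R_Y·L = 343.8 − 11.82×10 = 225.6 kN·m.

M_X = 225.6 kN·m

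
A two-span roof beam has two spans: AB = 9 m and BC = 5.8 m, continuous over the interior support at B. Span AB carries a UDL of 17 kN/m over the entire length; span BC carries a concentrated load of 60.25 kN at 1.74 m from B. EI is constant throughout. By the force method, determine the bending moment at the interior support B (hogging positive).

Insert a hinge at B; M_B is the redundant, and each span becomes simply supported.
End slopes at the hinge B, treating each span as simply supported:
  span AB: UDL 17: wL³/(24EI) = 516.4/EI
  span BC: point load 60.25 at a = 1.74: Pab(L + b)/(6LEI) = 120.6/EI
  relative rotation θ_0 = (516.4 + 120.6)/EI = 637/EI
A unit hogging moment at B produces rotation L₁/(3EI) + L₂/(3EI) = 4.933/EI.
Compatibility: M_B·(L₁+L₂)/(3EI) = θ_0, giving M_B = 129.1 kN·m (hogging).

M_B = 129.1 kN·m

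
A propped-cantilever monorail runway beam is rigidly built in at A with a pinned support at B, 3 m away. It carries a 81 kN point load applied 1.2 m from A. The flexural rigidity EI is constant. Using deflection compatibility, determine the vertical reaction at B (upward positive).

Choose R_B as the redundant. The primary structure is the cantilever fixed at A.
Deflection at B on the released cantilever, summing each load's contribution:
  point load 81 at a = 1.2: Pa²(3L − a)/(6EI) = 151.6/EI
Tip deflection under a unit load at B: L³/(3EI) = 9/EI.
The prop prevents deflection at B: R_B = δ_0/δ_{BB} = 151.6/9 = 16.85 kN.

R_B = 16.85 kN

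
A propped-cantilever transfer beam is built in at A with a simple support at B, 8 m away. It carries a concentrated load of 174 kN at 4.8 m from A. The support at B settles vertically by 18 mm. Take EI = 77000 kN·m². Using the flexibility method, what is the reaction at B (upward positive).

R_B = 67.05 kN

Remove the prop at B; the released (primary) structure is a cantilever built in at A.
Deflection at B on the released cantilever, summing each load's contribution:
  point load 174 at a = 4.8: Pa²(3L − a)/(6EI) = 12829/EI
Tip deflection under a unit load at B: L³/(3EI) = 170.7/EI.
With EI = 77000 kN·m²: δ_0 = 0.16661 m and δ_{BB} = 0.002216 m/kN.
Compatibility — the beam at B must follow the support down by 0.018 m: δ_0 − R_B·δ_{BB} = 0.018, so R_B = (0.16661 − 0.018)/0.002216 = 67.05 kN.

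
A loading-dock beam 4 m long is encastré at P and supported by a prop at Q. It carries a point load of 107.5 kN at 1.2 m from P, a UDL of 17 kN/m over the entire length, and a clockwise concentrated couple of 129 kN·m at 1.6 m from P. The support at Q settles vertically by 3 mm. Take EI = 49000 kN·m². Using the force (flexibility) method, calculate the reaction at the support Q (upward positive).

Take the reaction at Q as the redundant and release it; the primary structure is a cantilever fixed at P.
Downward deflection at the released point Q due to the loads:
  point load 107.5 at a = 1.2: Pa²(3L − a)/(6EI) = 278.6/EI
  UDL 17: wL⁴/(8EI) = 544/EI
  clockwise couple 129 at a = 1.6: M₀a(2L − a)/(2EI) = 660.5/EI
  δ_0 = 1483/EI
Tip deflection under a unit load at Q: L³/(3EI) = 21.33/EI.
With EI = 49000 kN·m²: δ_0 = 0.030268 m and δ_{QQ} = 0.000435 m/kN.
Compatibility — the beam at Q must follow the support down by 0.003 m: δ_0 − R_Q·δ_{QQ} = 0.003, so R_Q = (0.030268 − 0.003)/0.000435 = 62.63 kN.

R_Q = 62.63 kN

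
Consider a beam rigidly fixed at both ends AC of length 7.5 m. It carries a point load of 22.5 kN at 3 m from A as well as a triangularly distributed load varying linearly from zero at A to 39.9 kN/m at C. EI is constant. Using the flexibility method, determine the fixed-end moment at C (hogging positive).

Release both end moments; the primary structure is a simply-supported span AC with redundants M_A and M_C.
Simple-span end rotations at A and C under the given loads:
  at A: point load 22.5 at a = 3: Pab(L + b)/(6LEI) = 81/EI
  at C: point load 22.5 at a = 3: Pab(L + a)/(6LEI) = 70.88/EI
  at A: triangular load, peak 39.9: 7w₀L³/(360EI) = 327.3/EI
  at C: triangular load, peak 39.9: w₀L³/(45EI) = 374.1/EI
  θ_A0 = 408.3/EI,  θ_C0 = 444.9/EI
Flexibility coefficients: a unit moment at one end gives L/(3EI) there and L/(6EI) at the far end, so f₁₁ = f₂₂ = 2.5/EI and f₁₂ = f₂₁ = 1.25/EI.
Compatibility — zero rotation at each built-in end:
  2.5 M_A + 1.25 M_C = 408.3
  1.25 M_A + 2.5 M_C = 444.9
Solving the pair gives M_A = 99.11 kN·m and M_C = 128.4 kN·m (hogging).

M_C = 128.4 kN·m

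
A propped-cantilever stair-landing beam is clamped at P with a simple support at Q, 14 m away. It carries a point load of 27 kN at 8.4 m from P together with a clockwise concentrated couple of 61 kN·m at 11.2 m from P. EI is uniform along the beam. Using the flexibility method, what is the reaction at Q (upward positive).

R_Q = 17.94 kN

Remove the prop at Q; the released (primary) structure is a cantilever built in at P.
Free-end deflection of the primary structure under the applied loading (downward +):
  point load 27 at a = 8.4: Pa²(3L − a)/(6EI) = 10669/EI
  clockwise couple 61 at a = 11.2: M₀a(2L − a)/(2EI) = 5739/EI
  δ_0 = 16408/EI
Flexibility coefficient — unit upward force at Q: δ_{QQ} = L³/(3EI) = 914.7/EI.
The prop prevents deflection at Q: R_Q = δ_0/δ_{QQ} = 16408/914.7 = 17.94 kN.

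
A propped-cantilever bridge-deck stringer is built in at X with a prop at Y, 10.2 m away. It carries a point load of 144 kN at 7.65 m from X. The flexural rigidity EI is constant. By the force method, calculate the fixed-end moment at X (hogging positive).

Choose R_Y as the redundant. The primary structure is the cantilever fixed at X.
Deflection at Y on the released cantilever, summing each load's contribution:
  point load 144 at a = 7.65: Pa²(3L − a)/(6EI) = 32234/EI
Flexibility coefficient — unit upward force at Y: δ_{YY} = L³/(3EI) = 353.7/EI.
Compatibility at Y: δ_0 − R_Y·δ_{YY} = 0, so R_Y = 32234/353.7 = 91.12 kN.
Moment equilibrium about X: M_X = Σ(load moments about X) − R_Y·L = 1102 − 91.12×10.2 = 172.1 kN·m.

M_X = 172.1 kN·m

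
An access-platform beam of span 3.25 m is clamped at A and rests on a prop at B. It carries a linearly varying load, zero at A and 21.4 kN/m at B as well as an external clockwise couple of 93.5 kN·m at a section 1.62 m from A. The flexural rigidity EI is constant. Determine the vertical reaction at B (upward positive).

Choose R_B as the redundant. The primary structure is the cantilever fixed at A.
Free-end deflection of the primary structure under the applied loading (downward +):
  triangular load, peak 21.4 at the free end: 11w₀L⁴/(120EI) = 218.9/EI
  clockwise couple 93.5 at a = 1.62: M₀a(2L − a)/(2EI) = 369.6/EI
  δ_0 = 588.4/EI
Flexibility coefficient — unit upward force at B: δ_{BB} = L³/(3EI) = 11.44/EI.
The prop prevents deflection at B: R_B = δ_0/δ_{BB} = 588.4/11.44 = 51.43 kN.

R_B = 51.43 kN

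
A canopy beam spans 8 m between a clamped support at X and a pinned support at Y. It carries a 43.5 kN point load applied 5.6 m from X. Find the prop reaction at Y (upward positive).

R_Y = 24.51 kN

Take the reaction at Y as the redundant and release it; the primary structure is a cantilever fixed at X.
Primary-structure tip deflection at Y by superposition:
  point load 43.5 at a = 5.6: Pa²(3L − a)/(6EI) = 4183/EI
Flexibility coefficient — unit upward force at Y: δ_{YY} = L³/(3EI) = 170.7/EI.
Compatibility at Y: δ_0 − R_Y·δ_{YY} = 0, so R_Y = 4183/170.7 = 24.51 kN.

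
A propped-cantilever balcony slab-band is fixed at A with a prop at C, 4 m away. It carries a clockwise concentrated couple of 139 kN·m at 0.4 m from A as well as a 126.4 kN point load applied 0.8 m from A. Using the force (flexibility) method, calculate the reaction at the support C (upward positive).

R_C = 16.98 kN

Take the reaction at C as the redundant and release it; the primary structure is a cantilever fixed at A.
Primary-structure tip deflection at C by superposition:
  clockwise couple 139 at a = 0.4: M₀a(2L − a)/(2EI) = 211.3/EI
  point load 126.4 at a = 0.8: Pa²(3L − a)/(6EI) = 151/EI
  δ_0 = 362.3/EI
Tip deflection under a unit load at C: L³/(3EI) = 21.33/EI.
Compatibility at C: δ_0 − R_C·δ_{CC} = 0, so R_C = 362.3/21.33 = 16.98 kN.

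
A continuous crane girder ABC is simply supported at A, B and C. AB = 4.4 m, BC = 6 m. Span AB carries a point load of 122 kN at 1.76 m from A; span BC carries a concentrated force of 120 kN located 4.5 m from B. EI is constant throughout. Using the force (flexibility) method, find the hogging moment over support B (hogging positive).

Insert a hinge at B; M_B is the redundant, and each span becomes simply supported.
Discontinuity in slope at B on the released structure — sum the simple-span end rotations:
  span AB: point load 122 at a = 1.76: Pab(L + a)/(6LEI) = 132.3/EI
  span BC: point load 120 at a = 4.5: Pab(L + b)/(6LEI) = 168.8/EI
  relative rotation θ_0 = (132.3 + 168.8)/EI = 301/EI
A unit hogging moment at B produces rotation L₁/(3EI) + L₂/(3EI) = 3.467/EI.
Slope continuity at B: θ_0 = M_B·3.467/EI, so M_B = 301/3.467 = 86.83 kN·m (hogging).

M_B = 86.83 kN·m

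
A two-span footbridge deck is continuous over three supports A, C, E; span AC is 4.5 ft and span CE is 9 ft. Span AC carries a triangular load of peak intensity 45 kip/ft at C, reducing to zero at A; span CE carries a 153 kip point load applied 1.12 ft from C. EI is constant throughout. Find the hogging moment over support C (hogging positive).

Take M_C as the redundant. Released structure: two simple spans AC and CE with a hinge at C.
End slopes at the hinge C, treating each span as simply supported:
  span AC: triangular load, peak 45: w₀L³/(45EI) = 91.12/EI
  span CE: point load 153 at a = 1.12: Pab(L + b)/(6LEI) = 422.1/EI
  relative rotation θ_0 = (91.12 + 422.1)/EI = 513.2/EI
A unit hogging moment at C produces rotation L₁/(3EI) + L₂/(3EI) = 4.5/EI.
Slope continuity at C: θ_0 = M_C·4.5/EI, so M_C = 513.2/4.5 = 114 kip·ft (hogging).

M_C = 114 kip·ft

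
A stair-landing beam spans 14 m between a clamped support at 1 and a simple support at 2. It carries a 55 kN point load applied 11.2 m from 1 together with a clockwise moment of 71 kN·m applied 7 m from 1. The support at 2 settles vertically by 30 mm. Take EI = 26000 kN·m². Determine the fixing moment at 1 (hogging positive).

Remove the prop at 2; the released (primary) structure is a cantilever built in at 1.
Free-end deflection of the primary structure under the applied loading (downward +):
  point load 55 at a = 11.2: Pa²(3L − a)/(6EI) = 35416/EI
  clockwise couple 71 at a = 7: M₀a(2L − a)/(2EI) = 5218/EI
  δ_0 = 40634/EI
Tip deflection under a unit load at 2: L³/(3EI) = 914.7/EI.
With EI = 26000 kN·m²: δ_0 = 1.5629 m and δ_{22} = 0.035179 m/kN.
Compatibility — the beam at 2 must follow the support down by 0.03 m: δ_0 − R_2·δ_{22} = 0.03, so R_2 = (1.5629 − 0.03)/0.035179 = 43.57 kN.
Moment equilibrium about 1: M_1 = Σ(load moments about 1) − R_2·L = 687 − 43.57×14 = 76.98 kN·m.

M_1 = 76.98 kN·m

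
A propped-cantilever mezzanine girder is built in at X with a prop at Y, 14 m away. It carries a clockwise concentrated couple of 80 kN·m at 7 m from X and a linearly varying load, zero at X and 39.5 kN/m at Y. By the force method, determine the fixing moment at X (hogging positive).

Release the roller at Y. Primary structure: cantilever fixed at X.
Primary-structure tip deflection at Y by superposition:
  clockwise couple 80 at a = 7: M₀a(2L − a)/(2EI) = 5880/EI
  triangular load, peak 39.5 at the free end: 11w₀L⁴/(120EI) = 139098/EI
  δ_0 = 144978/EI
Tip deflection under a unit load at Y: L³/(3EI) = 914.7/EI.
Compatibility at Y: δ_0 − R_Y·δ_{YY} = 0, so R_Y = 144978/914.7 = 158.5 kN.
Moment equilibrium about X: M_X = Σ(load moments about X) − R_Y·L = 2661 − 158.5×14 = 441.6 kN·m.

M_X = 441.6 kN·m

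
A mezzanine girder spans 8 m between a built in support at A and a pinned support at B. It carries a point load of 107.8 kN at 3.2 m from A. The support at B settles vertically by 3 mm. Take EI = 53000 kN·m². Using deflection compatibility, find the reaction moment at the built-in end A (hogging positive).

M_A = 173 kN·m

Remove the prop at B; the released (primary) structure is a cantilever built in at A.
Free-end deflection of the primary structure under the applied loading (downward +):
  point load 107.8 at a = 3.2: Pa²(3L − a)/(6EI) = 3827/EI
Flexibility coefficient — unit upward force at B: δ_{BB} = L³/(3EI) = 170.7/EI.
With EI = 53000 kN·m²: δ_0 = 0.072203 m and δ_{BB} = 0.00322 m/kN.
Compatibility — the beam at B must follow the support down by 0.003 m: δ_0 − R_B·δ_{BB} = 0.003, so R_B = (0.072203 − 0.003)/0.00322 = 21.49 kN.
Moment equilibrium about A: M_A = Σ(load moments about A) − R_B·L = 345 − 21.49×8 = 173 kN·m.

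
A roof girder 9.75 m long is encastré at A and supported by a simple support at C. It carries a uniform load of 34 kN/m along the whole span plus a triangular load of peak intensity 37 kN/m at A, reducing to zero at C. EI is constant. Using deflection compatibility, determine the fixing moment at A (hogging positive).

Release the roller at C. Primary structure: cantilever fixed at A.
Primary-structure tip deflection at C by superposition:
  UDL 34: wL⁴/(8EI) = 38407/EI
  triangular load, peak 37 at the fixed end: w₀L⁴/(30EI) = 11145/EI
  δ_0 = 49552/EI
Flexibility coefficient — unit upward force at C: δ_{CC} = L³/(3EI) = 309/EI.
Compatibility at C: δ_0 − R_C·δ_{CC} = 0, so R_C = 49552/309 = 160.4 kN.
Moment equilibrium about A: M_A = Σ(load moments about A) − R_C·L = 2202 − 160.4×9.75 = 638.5 kN·m.

M_A = 638.5 kN·m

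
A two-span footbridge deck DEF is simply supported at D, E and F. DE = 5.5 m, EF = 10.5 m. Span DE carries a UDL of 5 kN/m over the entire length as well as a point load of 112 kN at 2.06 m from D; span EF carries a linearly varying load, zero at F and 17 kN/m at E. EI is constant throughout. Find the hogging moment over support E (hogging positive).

M_E = 122.6 kN·m

Insert a hinge at E; M_E is the redundant, and each span becomes simply supported.
Rotations at E on the released spans (each span's end-slope, ×1/EI):
  span DE: UDL 5: wL³/(24EI) = 34.66/EI
  span DE: point load 112 at a = 2.06: Pab(L + a)/(6LEI) = 181.8/EI
  span EF: triangular load, peak 17: w₀L³/(45EI) = 437.3/EI
  relative rotation θ_0 = (216.5 + 437.3)/EI = 653.8/EI
A unit hogging moment at E produces rotation L₁/(3EI) + L₂/(3EI) = 5.333/EI.
Slope continuity at E: θ_0 = M_E·5.333/EI, so M_E = 653.8/5.333 = 122.6 kN·m (hogging).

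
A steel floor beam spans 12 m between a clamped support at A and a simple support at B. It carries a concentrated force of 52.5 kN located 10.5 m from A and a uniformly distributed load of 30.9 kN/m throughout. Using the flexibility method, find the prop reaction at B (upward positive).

R_B = 181.8 kN

Choose R_B as the redundant. The primary structure is the cantilever fixed at A.
Free-end deflection of the primary structure under the applied loading (downward +):
  point load 52.5 at a = 10.5: Pa²(3L − a)/(6EI) = 24600/EI
  UDL 30.9: wL⁴/(8EI) = 80093/EI
  δ_0 = 104692/EI
Flexibility coefficient — unit upward force at B: δ_{BB} = L³/(3EI) = 576/EI.
The prop prevents deflection at B: R_B = δ_0/δ_{BB} = 104692/576 = 181.8 kN.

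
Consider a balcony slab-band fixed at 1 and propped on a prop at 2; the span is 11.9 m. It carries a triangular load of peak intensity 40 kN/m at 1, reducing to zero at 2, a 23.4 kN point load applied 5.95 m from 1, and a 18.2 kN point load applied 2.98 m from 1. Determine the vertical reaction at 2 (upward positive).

R_2 = 56.48 kN

Take the reaction at 2 as the redundant and release it; the primary structure is a cantilever fixed at 1.
Primary-structure tip deflection at 2 by superposition:
  triangular load, peak 40 at the fixed end: w₀L⁴/(30EI) = 26738/EI
  point load 23.4 at a = 5.95: Pa²(3L − a)/(6EI) = 4108/EI
  point load 18.2 at a = 2.98: Pa²(3L − a)/(6EI) = 881.4/EI
  δ_0 = 31727/EI
Tip deflection under a unit load at 2: L³/(3EI) = 561.7/EI.
Compatibility at 2: δ_0 − R_2·δ_{22} = 0, so R_2 = 31727/561.7 = 56.48 kN.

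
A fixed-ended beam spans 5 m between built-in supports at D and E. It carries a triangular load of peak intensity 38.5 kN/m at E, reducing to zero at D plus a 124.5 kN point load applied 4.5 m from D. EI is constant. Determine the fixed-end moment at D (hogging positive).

M_D = 37.69 kN·m

Take the two fixed-end moments M_D, M_E as redundants; the released structure is the simple span DE.
On the primary (simply-supported) span, the end slopes from the loading are:
  at D: triangular load, peak 38.5: 7w₀L³/(360EI) = 93.58/EI
  at E: triangular load, peak 38.5: w₀L³/(45EI) = 106.9/EI
  at D: point load 124.5 at a = 4.5: Pab(L + b)/(6LEI) = 51.36/EI
  at E: point load 124.5 at a = 4.5: Pab(L + a)/(6LEI) = 88.71/EI
  θ_D0 = 144.9/EI,  θ_E0 = 195.7/EI
Flexibility coefficients: a unit moment at one end gives L/(3EI) there and L/(6EI) at the far end, so f₁₁ = f₂₂ = 1.667/EI and f₁₂ = f₂₁ = 0.8333/EI.
Compatibility — zero rotation at each built-in end:
  1.667 M_D + 0.8333 M_E = 144.9
  0.8333 M_D + 1.667 M_E = 195.7
Solving the pair gives M_D = 37.69 kN·m and M_E = 98.55 kN·m (hogging).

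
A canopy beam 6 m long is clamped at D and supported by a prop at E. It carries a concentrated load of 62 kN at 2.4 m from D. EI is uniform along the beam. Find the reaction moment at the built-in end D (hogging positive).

M_D = 71.42 kN·m

Release the roller at E. Primary structure: cantilever fixed at D.
Primary-structure tip deflection at E by superposition:
  point load 62 at a = 2.4: Pa²(3L − a)/(6EI) = 928.5/EI
Flexibility coefficient — unit upward force at E: δ_{EE} = L³/(3EI) = 72/EI.
Compatibility at E: δ_0 − R_E·δ_{EE} = 0, so R_E = 928.5/72 = 12.9 kN.
Moment equilibrium about D: M_D = Σ(load moments about D) − R_E·L = 148.8 − 12.9×6 = 71.42 kN·m.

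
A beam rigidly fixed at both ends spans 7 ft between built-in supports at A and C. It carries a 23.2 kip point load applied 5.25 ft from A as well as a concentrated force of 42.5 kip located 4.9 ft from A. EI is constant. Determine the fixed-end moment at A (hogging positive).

M_A = 26.36 kip·ft

Take the two fixed-end moments M_A, M_C as redundants; the released structure is the simple span AC.
On the primary (simply-supported) span, the end slopes from the loading are:
  at A: point load 23.2 at a = 5.25: Pab(L + b)/(6LEI) = 44.41/EI
  at C: point load 23.2 at a = 5.25: Pab(L + a)/(6LEI) = 62.17/EI
  at A: point load 42.5 at a = 4.9: Pab(L + b)/(6LEI) = 94.75/EI
  at C: point load 42.5 at a = 4.9: Pab(L + a)/(6LEI) = 123.9/EI
  θ_A0 = 139.2/EI,  θ_C0 = 186.1/EI
Flexibility coefficients: a unit moment at one end gives L/(3EI) there and L/(6EI) at the far end, so f₁₁ = f₂₂ = 2.333/EI and f₁₂ = f₂₁ = 1.167/EI.
Compatibility — zero rotation at each built-in end:
  2.333 M_A + 1.167 M_C = 139.2
  1.167 M_A + 2.333 M_C = 186.1
Solving the pair gives M_A = 26.36 kip·ft and M_C = 66.57 kip·ft (hogging).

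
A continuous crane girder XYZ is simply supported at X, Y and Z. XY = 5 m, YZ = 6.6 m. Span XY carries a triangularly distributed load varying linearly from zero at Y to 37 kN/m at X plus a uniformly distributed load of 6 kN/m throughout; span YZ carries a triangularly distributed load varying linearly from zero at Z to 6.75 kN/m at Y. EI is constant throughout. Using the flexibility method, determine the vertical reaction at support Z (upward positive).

Take M_Y as the redundant. Released structure: two simple spans XY and YZ with a hinge at Y.
Discontinuity in slope at Y on the released structure — sum the simple-span end rotations:
  span XY: triangular load, peak 37: 7w₀L³/(360EI) = 89.93/EI
  span XY: UDL 6: wL³/(24EI) = 31.25/EI
  span YZ: triangular load, peak 6.75: w₀L³/(45EI) = 43.12/EI
  relative rotation θ_0 = (121.2 + 43.12)/EI = 164.3/EI
A unit hogging moment at Y produces rotation L₁/(3EI) + L₂/(3EI) = 3.867/EI.
Slope continuity at Y: θ_0 = M_Y·3.867/EI, so M_Y = 164.3/3.867 = 42.49 kN·m (hogging).
Span YZ, ΣM about Z: R_Y^{YZ}·6.6 = 98.01 + 42.49, so R_Y^{YZ} = 21.29 kN and R_Z = 22.27 − 21.29 = 0.9867 kN.

R_Z = 0.9867 kN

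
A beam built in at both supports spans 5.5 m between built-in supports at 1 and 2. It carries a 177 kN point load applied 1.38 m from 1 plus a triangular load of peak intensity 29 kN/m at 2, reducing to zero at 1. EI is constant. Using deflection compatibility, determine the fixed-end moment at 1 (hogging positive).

Take the two fixed-end moments M_1, M_2 as redundants; the released structure is the simple span 12.
Simple-span end rotations at 1 and 2 under the given loads:
  at 1: point load 177 at a = 1.38: Pab(L + b)/(6LEI) = 293.4/EI
  at 2: point load 177 at a = 1.38: Pab(L + a)/(6LEI) = 209.8/EI
  at 1: triangular load, peak 29: 7w₀L³/(360EI) = 93.82/EI
  at 2: triangular load, peak 29: w₀L³/(45EI) = 107.2/EI
  θ_10 = 387.2/EI,  θ_20 = 317/EI
Flexibility coefficients: a unit moment at one end gives L/(3EI) there and L/(6EI) at the far end, so f₁₁ = f₂₂ = 1.833/EI and f₁₂ = f₂₁ = 0.9167/EI.
Compatibility — zero rotation at each built-in end:
  1.833 M_1 + 0.9167 M_2 = 387.2
  0.9167 M_1 + 1.833 M_2 = 317
Solving the pair gives M_1 = 166.3 kN·m and M_2 = 89.77 kN·m (hogging).

M_1 = 166.3 kN·m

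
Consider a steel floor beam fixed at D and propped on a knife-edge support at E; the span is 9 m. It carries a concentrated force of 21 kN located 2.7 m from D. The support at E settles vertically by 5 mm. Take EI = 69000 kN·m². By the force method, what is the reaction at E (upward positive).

Choose R_E as the redundant. The primary structure is the cantilever fixed at D.
Deflection at E on the released cantilever, summing each load's contribution:
  point load 21 at a = 2.7: Pa²(3L − a)/(6EI) = 620/EI
Tip deflection under a unit load at E: L³/(3EI) = 243/EI.
With EI = 69000 kN·m²: δ_0 = 0.008986 m and δ_{EE} = 0.003522 m/kN.
Compatibility — the beam at E must follow the support down by 0.005 m: δ_0 − R_E·δ_{EE} = 0.005, so R_E = (0.008986 − 0.005)/0.003522 = 1.132 kN.

R_E = 1.132 kN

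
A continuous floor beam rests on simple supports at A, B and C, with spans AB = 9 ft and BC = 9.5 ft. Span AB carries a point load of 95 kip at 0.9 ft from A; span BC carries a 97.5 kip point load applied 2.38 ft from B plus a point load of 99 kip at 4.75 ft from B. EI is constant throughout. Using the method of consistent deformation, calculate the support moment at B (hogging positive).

Take M_B as the redundant. Released structure: two simple spans AB and BC with a hinge at B.
Rotations at B on the released spans (each span's end-slope, ×1/EI):
  span AB: point load 95 at a = 0.9: Pab(L + a)/(6LEI) = 127/EI
  span BC: point load 97.5 at a = 2.38: Pab(L + b)/(6LEI) = 481.7/EI
  span BC: point load 99 at a = 4.75: Pab(L + b)/(6LEI) = 558.4/EI
  relative rotation θ_0 = (127 + 1040)/EI = 1167/EI
A unit hogging moment at B produces rotation L₁/(3EI) + L₂/(3EI) = 6.167/EI.
Slope continuity at B: θ_0 = M_B·6.167/EI, so M_B = 1167/6.167 = 189.3 kip·ft (hogging).

M_B = 189.3 kip·ft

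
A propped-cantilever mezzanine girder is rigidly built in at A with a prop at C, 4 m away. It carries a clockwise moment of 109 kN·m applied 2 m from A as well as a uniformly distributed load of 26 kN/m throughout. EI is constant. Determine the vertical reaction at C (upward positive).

R_C = 69.66 kN

Remove the prop at C; the released (primary) structure is a cantilever built in at A.
Downward deflection at the released point C due to the loads:
  clockwise couple 109 at a = 2: M₀a(2L − a)/(2EI) = 654/EI
  UDL 26: wL⁴/(8EI) = 832/EI
  δ_0 = 1486/EI
Tip deflection under a unit load at C: L³/(3EI) = 21.33/EI.
Compatibility at C: δ_0 − R_C·δ_{CC} = 0, so R_C = 1486/21.33 = 69.66 kN.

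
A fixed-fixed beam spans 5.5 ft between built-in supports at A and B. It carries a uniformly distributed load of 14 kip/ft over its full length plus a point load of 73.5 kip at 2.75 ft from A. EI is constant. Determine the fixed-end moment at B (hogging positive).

M_B = 85.82 kip·ft

Release both end moments; the primary structure is a simply-supported span AB with redundants M_A and M_B.
Simple-span end rotations at A and B under the given loads:
  at A: UDL 14: wL³/(24EI) = 97.05/EI
  at B: UDL 14: wL³/(24EI) = 97.05/EI
  at A: point load 73.5 at a = 2.75: Pab(L + b)/(6LEI) = 139/EI
  at B: point load 73.5 at a = 2.75: Pab(L + a)/(6LEI) = 139/EI
  θ_A0 = 236/EI,  θ_B0 = 236/EI
Flexibility coefficients: a unit moment at one end gives L/(3EI) there and L/(6EI) at the far end, so f₁₁ = f₂₂ = 1.833/EI and f₁₂ = f₂₁ = 0.9167/EI.
Compatibility — zero rotation at each built-in end:
  1.833 M_A + 0.9167 M_B = 236
  0.9167 M_A + 1.833 M_B = 236
Solving the pair gives M_A = 85.82 kip·ft and M_B = 85.82 kip·ft (hogging).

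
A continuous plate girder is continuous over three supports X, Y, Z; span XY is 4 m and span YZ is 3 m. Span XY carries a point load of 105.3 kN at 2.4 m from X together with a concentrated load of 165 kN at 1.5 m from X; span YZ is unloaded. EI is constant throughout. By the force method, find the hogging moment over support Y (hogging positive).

Take M_Y as the redundant. Released structure: two simple spans XY and YZ with a hinge at Y.
Rotations at Y on the released spans (each span's end-slope, ×1/EI):
  span XY: point load 105.3 at a = 2.4: Pab(L + a)/(6LEI) = 107.8/EI
  span XY: point load 165 at a = 1.5: Pab(L + a)/(6LEI) = 141.8/EI
  relative rotation θ_0 = (249.6 + 0)/EI = 249.6/EI
A unit hogging moment at Y produces rotation L₁/(3EI) + L₂/(3EI) = 2.333/EI.
Slope continuity at Y: θ_0 = M_Y·2.333/EI, so M_Y = 249.6/2.333 = 107 kN·m (hogging).

M_Y = 107 kN·m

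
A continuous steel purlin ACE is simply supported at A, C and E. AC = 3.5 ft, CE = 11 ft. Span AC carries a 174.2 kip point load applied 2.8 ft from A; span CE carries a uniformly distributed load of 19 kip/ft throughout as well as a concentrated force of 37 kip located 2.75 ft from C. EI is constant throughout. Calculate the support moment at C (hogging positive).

M_C = 289.9 kip·ft

Insert a hinge at C; M_C is the redundant, and each span becomes simply supported.
End slopes at the hinge C, treating each span as simply supported:
  span AC: point load 174.2 at a = 2.8: Pab(L + a)/(6LEI) = 102.4/EI
  span CE: UDL 19: wL³/(24EI) = 1054/EI
  span CE: point load 37 at a = 2.75: Pab(L + b)/(6LEI) = 244.8/EI
  relative rotation θ_0 = (102.4 + 1299)/EI = 1401/EI
A unit hogging moment at C produces rotation L₁/(3EI) + L₂/(3EI) = 4.833/EI.
Slope continuity at C: θ_0 = M_C·4.833/EI, so M_C = 1401/4.833 = 289.9 kip·ft (hogging).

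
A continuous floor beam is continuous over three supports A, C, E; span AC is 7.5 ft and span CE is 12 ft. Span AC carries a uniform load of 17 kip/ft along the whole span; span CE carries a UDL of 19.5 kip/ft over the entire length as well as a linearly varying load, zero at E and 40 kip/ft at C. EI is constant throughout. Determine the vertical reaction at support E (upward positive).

Insert a hinge at C; M_C is the redundant, and each span becomes simply supported.
Discontinuity in slope at C on the released structure — sum the simple-span end rotations:
  span AC: UDL 17: wL³/(24EI) = 298.8/EI
  span CE: UDL 19.5: wL³/(24EI) = 1404/EI
  span CE: triangular load, peak 40: w₀L³/(45EI) = 1536/EI
  relative rotation θ_0 = (298.8 + 2940)/EI = 3239/EI
A unit hogging moment at C produces rotation L₁/(3EI) + L₂/(3EI) = 6.5/EI.
Slope continuity at C: θ_0 = M_C·6.5/EI, so M_C = 3239/6.5 = 498.3 kip·ft (hogging).
Span CE, ΣM about E: R_C^{CE}·12 = 3324 + 498.3, so R_C^{CE} = 318.5 kip and R_E = 474 − 318.5 = 155.5 kip.

R_E = 155.5 kip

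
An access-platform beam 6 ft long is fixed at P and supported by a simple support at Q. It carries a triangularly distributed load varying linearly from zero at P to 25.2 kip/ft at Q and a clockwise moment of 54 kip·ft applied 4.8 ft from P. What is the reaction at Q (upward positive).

Remove the prop at Q; the released (primary) structure is a cantilever built in at P.
Primary-structure tip deflection at Q by superposition:
  triangular load, peak 25.2 at the free end: 11w₀L⁴/(120EI) = 2994/EI
  clockwise couple 54 at a = 4.8: M₀a(2L − a)/(2EI) = 933.1/EI
  δ_0 = 3927/EI
Flexibility coefficient — unit upward force at Q: δ_{QQ} = L³/(3EI) = 72/EI.
The prop prevents deflection at Q: R_Q = δ_0/δ_{QQ} = 3927/72 = 54.54 kip.

R_Q = 54.54 kip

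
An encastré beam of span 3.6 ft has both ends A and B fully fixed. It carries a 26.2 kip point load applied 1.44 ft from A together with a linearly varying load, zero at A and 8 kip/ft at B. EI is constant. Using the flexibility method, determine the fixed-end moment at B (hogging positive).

Take the two fixed-end moments M_A, M_B as redundants; the released structure is the simple span AB.
On the primary (simply-supported) span, the end slopes from the loading are:
  at A: point load 26.2 at a = 1.44: Pab(L + b)/(6LEI) = 21.73/EI
  at B: point load 26.2 at a = 1.44: Pab(L + a)/(6LEI) = 19.01/EI
  at A: triangular load, peak 8: 7w₀L³/(360EI) = 7.258/EI
  at B: triangular load, peak 8: w₀L³/(45EI) = 8.294/EI
  θ_A0 = 28.99/EI,  θ_B0 = 27.31/EI
Flexibility coefficients: a unit moment at one end gives L/(3EI) there and L/(6EI) at the far end, so f₁₁ = f₂₂ = 1.2/EI and f₁₂ = f₂₁ = 0.6/EI.
Compatibility — zero rotation at each built-in end:
  1.2 M_A + 0.6 M_B = 28.99
  0.6 M_A + 1.2 M_B = 27.31
Solving the pair gives M_A = 17.04 kip·ft and M_B = 14.24 kip·ft (hogging).

M_B = 14.24 kip·ft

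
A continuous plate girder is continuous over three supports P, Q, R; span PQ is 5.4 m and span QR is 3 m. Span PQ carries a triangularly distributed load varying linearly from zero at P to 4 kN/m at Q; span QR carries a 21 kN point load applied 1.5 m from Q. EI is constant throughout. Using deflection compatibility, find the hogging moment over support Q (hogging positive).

Take M_Q as the redundant. Released structure: two simple spans PQ and QR with a hinge at Q.
End slopes at the hinge Q, treating each span as simply supported:
  span PQ: triangular load, peak 4: w₀L³/(45EI) = 14/EI
  span QR: point load 21 at a = 1.5: Pab(L + b)/(6LEI) = 11.81/EI
  relative rotation θ_0 = (14 + 11.81)/EI = 25.81/EI
A unit hogging moment at Q produces rotation L₁/(3EI) + L₂/(3EI) = 2.8/EI.
Slope continuity at Q: θ_0 = M_Q·2.8/EI, so M_Q = 25.81/2.8 = 9.218 kN·m (hogging).

M_Q = 9.218 kN·m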